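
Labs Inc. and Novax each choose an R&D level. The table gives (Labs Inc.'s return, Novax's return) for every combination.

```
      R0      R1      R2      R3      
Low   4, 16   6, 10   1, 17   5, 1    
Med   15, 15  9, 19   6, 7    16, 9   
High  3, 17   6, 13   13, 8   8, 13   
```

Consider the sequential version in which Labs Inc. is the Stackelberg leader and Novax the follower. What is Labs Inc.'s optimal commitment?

Work backward from Novax's decision.
- Low → Novax plays R2 (best of 16, 10, 17, 1); Labs Inc. gets 1.
- Med → Novax plays R1 (best of 15, 19, 7, 9); Labs Inc. gets 9.
- High → Novax plays R0 (best of 17, 13, 8, 13); Labs Inc. gets 3.
Labs Inc.'s induced payoffs are 1, 9, 3, so Labs Inc. commits to Med. Subgame-perfect outcome: (Med, R1) with payoffs (9, 19).

Med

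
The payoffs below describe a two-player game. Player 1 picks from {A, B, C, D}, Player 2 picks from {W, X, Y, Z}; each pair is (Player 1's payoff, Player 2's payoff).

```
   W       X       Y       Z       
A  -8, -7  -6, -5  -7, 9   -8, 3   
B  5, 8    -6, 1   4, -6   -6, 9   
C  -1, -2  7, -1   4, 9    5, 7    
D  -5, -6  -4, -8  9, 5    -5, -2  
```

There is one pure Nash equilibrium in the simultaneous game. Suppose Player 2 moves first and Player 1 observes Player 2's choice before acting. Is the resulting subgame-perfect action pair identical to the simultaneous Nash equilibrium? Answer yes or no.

Work backward from Player 1's decision.
- W → Player 1 plays B (best of -8, 5, -1, -5); Player 2 gets 8.
- X → Player 1 plays C (best of -6, -6, 7, -4); Player 2 gets -1.
- Y → Player 1 plays D (best of -7, 4, 4, 9); Player 2 gets 5.
- Z → Player 1 plays C (best of -8, -6, 5, -5); Player 2 gets 7.
Maximizing over 8, -1, 5, 7, Player 2 chooses W. Subgame-perfect outcome: (B, W) with payoffs (5, 8).
For the simultaneous game, intersect best replies.
Player 1's best replies: W→B; X→C; Y→D; Z→C.
Player 2's best replies: A→Y; B→Z; C→Y; D→Y.
The unique mutual best reply is (D, Y), giving (9, 5).
Sequential outcome (B, W) differs from the Nash profile (D, Y).

no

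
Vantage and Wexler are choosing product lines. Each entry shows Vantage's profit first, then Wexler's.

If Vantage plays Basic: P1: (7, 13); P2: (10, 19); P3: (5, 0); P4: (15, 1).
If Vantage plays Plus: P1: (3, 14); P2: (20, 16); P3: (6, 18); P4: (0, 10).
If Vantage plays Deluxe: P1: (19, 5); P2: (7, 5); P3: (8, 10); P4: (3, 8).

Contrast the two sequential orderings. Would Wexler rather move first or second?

If Vantage leads: Wexler's best replies are Basic→P2, Plus→P3, Deluxe→P3; Vantage's induced payoffs 10, 6, 8; outcome (Basic, P2), payoffs (10, 19).
If Wexler leads: Vantage's best replies are P1→Deluxe, P2→Plus, P3→Deluxe, P4→Basic; Wexler's induced payoffs 5, 16, 10, 1; outcome (Plus, P2), payoffs (20, 16).
Wexler gets 16 moving first and 19 moving second, so Wexler prefers to move second.

second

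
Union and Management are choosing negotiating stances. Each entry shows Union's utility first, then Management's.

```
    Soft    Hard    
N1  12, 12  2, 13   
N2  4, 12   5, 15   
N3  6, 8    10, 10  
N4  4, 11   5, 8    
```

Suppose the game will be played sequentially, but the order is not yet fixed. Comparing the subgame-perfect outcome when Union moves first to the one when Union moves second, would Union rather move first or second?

If Union leads: Management's best replies are N1→Hard, N2→Hard, N3→Hard, N4→Soft; Union's induced payoffs 2, 5, 10, 4; outcome (N3, Hard), payoffs (10, 10).
If Management leads: Union's best replies are Soft→N1, Hard→N3; Management's induced payoffs 12, 10; outcome (N1, Soft), payoffs (12, 12).
Union gets 10 moving first and 12 moving second, so Union prefers to move second.

second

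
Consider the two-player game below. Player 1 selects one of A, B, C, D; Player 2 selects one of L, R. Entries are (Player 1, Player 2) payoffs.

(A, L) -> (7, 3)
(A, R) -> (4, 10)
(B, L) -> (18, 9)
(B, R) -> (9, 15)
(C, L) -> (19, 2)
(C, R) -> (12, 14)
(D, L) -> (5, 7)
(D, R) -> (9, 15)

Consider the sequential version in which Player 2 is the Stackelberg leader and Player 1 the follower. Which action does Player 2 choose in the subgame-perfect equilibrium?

R

Solve by backward induction (Player 2 leads).
- L: BR = C, leader payoff 2.
- R: BR = C, leader payoff 14.
Maximizing over 2, 14, Player 2 chooses R. Subgame-perfect outcome: (C, R) with payoffs (12, 14).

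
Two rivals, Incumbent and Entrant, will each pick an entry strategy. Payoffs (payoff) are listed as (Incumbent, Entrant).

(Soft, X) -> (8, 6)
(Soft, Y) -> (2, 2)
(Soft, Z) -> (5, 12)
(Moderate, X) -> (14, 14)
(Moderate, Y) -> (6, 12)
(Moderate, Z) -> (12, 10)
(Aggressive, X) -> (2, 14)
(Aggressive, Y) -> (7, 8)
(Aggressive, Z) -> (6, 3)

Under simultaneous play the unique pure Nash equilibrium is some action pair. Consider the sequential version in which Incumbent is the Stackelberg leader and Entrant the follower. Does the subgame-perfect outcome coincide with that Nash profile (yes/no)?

yes

Work backward from Entrant's decision.
- Soft: Entrant compares 6, 2, 12 and picks Z; Incumbent would get 5.
- Moderate: Entrant compares 14, 12, 10 and picks X; Incumbent would get 14.
- Aggressive: Entrant compares 14, 8, 3 and picks X; Incumbent would get 2.
Among 5, 14, 2, the best is 14 at Moderate. Subgame-perfect outcome: (Moderate, X) with payoffs (14, 14).
Now find the simultaneous Nash equilibrium.
Incumbent's best replies: X→Moderate; Y→Aggressive; Z→Moderate.
Entrant's best replies: Soft→Z; Moderate→X; Aggressive→X.
Only (Moderate, X) has each player best-responding; Nash payoffs (14, 14).
Sequential outcome (Moderate, X) coincides with the Nash profile (Moderate, X).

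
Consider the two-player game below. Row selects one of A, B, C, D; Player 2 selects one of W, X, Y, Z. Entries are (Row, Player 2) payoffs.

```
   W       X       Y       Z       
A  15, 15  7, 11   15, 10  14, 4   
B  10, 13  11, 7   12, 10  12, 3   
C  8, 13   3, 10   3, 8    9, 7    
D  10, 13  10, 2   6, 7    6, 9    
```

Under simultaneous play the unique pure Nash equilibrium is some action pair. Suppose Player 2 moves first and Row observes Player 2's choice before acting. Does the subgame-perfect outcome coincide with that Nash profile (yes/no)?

yes

Work backward from Row's decision.
- W: BR = A, leader payoff 15.
- X: BR = B, leader payoff 7.
- Y: BR = A, leader payoff 10.
- Z: BR = A, leader payoff 4.
Maximizing over 15, 7, 10, 4, Player 2 chooses W. Subgame-perfect outcome: (A, W) with payoffs (15, 15).
Under simultaneous play:
Row's best replies: W→A; X→B; Y→A; Z→A.
Player 2's best replies: A→W; B→W; C→W; D→W.
Only (A, W) has each player best-responding; Nash payoffs (15, 15).
Sequential outcome (A, W) coincides with the Nash profile (A, W).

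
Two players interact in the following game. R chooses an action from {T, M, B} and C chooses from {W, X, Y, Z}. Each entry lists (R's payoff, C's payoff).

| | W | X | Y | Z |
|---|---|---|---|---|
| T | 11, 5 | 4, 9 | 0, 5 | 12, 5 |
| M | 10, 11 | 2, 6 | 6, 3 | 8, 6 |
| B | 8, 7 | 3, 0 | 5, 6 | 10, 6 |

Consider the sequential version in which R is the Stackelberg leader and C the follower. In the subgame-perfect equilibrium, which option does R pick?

C best-responds to each possible R move:
- T: BR = X, leader payoff 4.
- M: BR = W, leader payoff 10.
- B: BR = W, leader payoff 8.
Among 4, 10, 8, the best is 10 at M. Subgame-perfect outcome: (M, W) with payoffs (10, 11).

M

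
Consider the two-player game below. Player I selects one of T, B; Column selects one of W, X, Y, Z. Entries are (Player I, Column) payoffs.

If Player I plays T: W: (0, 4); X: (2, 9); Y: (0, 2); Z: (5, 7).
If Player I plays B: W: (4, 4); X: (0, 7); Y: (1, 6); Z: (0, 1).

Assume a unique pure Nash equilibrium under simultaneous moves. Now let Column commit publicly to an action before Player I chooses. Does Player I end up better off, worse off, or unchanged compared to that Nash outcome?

unchanged

Backward induction with Column moving first.
- W → Player I plays B (best of 0, 4); Column gets 4.
- X → Player I plays T (best of 2, 0); Column gets 9.
- Y → Player I plays B (best of 0, 1); Column gets 6.
- Z → Player I plays T (best of 5, 0); Column gets 7.
Column's induced payoffs are 4, 9, 6, 7, so Column commits to X. Subgame-perfect outcome: (T, X) with payoffs (2, 9).
For the simultaneous game, intersect best replies.
Player I's best replies: W→B; X→T; Y→B; Z→T.
Column's best replies: T→X; B→X.
Only (T, X) has each player best-responding; Nash payoffs (2, 9).
Player I earns 2 sequentially versus 2 at the Nash outcome: unchanged.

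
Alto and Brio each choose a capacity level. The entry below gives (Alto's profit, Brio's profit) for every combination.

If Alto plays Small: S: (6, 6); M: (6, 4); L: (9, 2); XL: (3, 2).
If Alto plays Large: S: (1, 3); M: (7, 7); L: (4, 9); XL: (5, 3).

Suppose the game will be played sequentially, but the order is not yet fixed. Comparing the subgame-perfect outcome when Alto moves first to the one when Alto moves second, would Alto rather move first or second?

If Alto leads: Brio's best replies are Small→S, Large→L; Alto's induced payoffs 6, 4; outcome (Small, S), payoffs (6, 6).
If Brio leads: Alto's best replies are S→Small, M→Large, L→Small, XL→Large; Brio's induced payoffs 6, 7, 2, 3; outcome (Large, M), payoffs (7, 7).
Alto gets 6 moving first and 7 moving second, so Alto prefers to move second.

second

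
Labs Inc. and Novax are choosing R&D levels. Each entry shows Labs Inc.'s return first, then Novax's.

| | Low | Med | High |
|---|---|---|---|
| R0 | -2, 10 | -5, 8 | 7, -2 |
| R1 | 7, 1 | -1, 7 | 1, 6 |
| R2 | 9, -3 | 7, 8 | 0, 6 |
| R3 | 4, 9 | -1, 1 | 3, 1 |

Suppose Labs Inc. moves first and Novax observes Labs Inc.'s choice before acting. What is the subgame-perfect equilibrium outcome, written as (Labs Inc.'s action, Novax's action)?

Backward induction with Labs Inc. moving first.
- R0: Novax compares 10, 8, -2 and picks Low; Labs Inc. would get -2.
- R1: Novax compares 1, 7, 6 and picks Med; Labs Inc. would get -1.
- R2: Novax compares -3, 8, 6 and picks Med; Labs Inc. would get 7.
- R3: Novax compares 9, 1, 1 and picks Low; Labs Inc. would get 4.
Among -2, -1, 7, 4, the best is 7 at R2. Subgame-perfect outcome: (R2, Med) with payoffs (7, 8).

(R2, Med)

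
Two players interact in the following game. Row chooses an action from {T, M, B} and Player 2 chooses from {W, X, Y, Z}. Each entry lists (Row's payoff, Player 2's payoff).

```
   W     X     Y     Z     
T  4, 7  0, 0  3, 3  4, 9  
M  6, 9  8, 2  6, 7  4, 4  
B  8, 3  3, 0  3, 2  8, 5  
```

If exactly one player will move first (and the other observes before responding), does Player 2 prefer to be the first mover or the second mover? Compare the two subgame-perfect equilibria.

first

If Row leads: Player 2's best replies are T→Z, M→W, B→Z; Row's induced payoffs 4, 6, 8; outcome (B, Z), payoffs (8, 5).
If Player 2 leads: Row's best replies are W→B, X→M, Y→M, Z→B; Player 2's induced payoffs 3, 2, 7, 5; outcome (M, Y), payoffs (6, 7).
Player 2 gets 7 moving first and 5 moving second, so Player 2 prefers to move first.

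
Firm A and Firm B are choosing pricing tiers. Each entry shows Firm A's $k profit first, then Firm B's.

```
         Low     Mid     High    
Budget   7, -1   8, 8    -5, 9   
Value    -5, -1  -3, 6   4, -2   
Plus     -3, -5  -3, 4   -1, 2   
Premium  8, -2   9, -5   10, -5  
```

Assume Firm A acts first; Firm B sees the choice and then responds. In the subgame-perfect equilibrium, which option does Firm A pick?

Premium

Solve by backward induction (Firm A leads).
- Budget: Firm B compares -1, 8, 9 and picks High; Firm A would get -5.
- Value: Firm B compares -1, 6, -2 and picks Mid; Firm A would get -3.
- Plus: Firm B compares -5, 4, 2 and picks Mid; Firm A would get -3.
- Premium: Firm B compares -2, -5, -5 and picks Low; Firm A would get 8.
Maximizing over -5, -3, -3, 8, Firm A chooses Premium. Subgame-perfect outcome: (Premium, Low) with payoffs (8, -2).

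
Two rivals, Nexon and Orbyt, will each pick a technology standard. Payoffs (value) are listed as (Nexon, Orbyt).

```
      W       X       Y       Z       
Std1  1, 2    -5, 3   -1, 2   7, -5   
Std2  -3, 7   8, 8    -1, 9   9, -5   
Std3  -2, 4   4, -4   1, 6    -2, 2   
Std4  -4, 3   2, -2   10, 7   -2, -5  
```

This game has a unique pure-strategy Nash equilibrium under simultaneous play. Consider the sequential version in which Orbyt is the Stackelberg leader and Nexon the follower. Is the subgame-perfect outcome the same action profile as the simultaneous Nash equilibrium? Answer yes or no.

no

Solve by backward induction (Orbyt leads).
- W: Nexon compares 1, -3, -2, -4 and picks Std1; Orbyt would get 2.
- X: Nexon compares -5, 8, 4, 2 and picks Std2; Orbyt would get 8.
- Y: Nexon compares -1, -1, 1, 10 and picks Std4; Orbyt would get 7.
- Z: Nexon compares 7, 9, -2, -2 and picks Std2; Orbyt would get -5.
Maximizing over 2, 8, 7, -5, Orbyt chooses X. Subgame-perfect outcome: (Std2, X) with payoffs (8, 8).
Under simultaneous play:
Nexon's best replies: W→Std1; X→Std2; Y→Std4; Z→Std2.
Orbyt's best replies: Std1→X; Std2→Y; Std3→Y; Std4→Y.
Only (Std4, Y) has each player best-responding; Nash payoffs (10, 7).
Sequential outcome (Std2, X) differs from the Nash profile (Std4, Y).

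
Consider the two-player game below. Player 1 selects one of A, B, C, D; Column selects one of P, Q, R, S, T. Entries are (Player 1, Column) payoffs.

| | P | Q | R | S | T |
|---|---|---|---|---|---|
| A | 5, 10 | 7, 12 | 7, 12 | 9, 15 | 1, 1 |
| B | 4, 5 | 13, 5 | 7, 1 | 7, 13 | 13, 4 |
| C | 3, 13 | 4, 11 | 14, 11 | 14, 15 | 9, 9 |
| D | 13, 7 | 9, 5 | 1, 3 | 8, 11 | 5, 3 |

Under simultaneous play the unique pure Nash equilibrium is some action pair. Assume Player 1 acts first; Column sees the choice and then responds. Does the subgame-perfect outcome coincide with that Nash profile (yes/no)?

yes

Column best-responds to each possible Player 1 move:
- A: BR = S, leader payoff 9.
- B: BR = S, leader payoff 7.
- C: BR = S, leader payoff 14.
- D: BR = S, leader payoff 8.
Among 9, 7, 14, 8, the best is 14 at C. Subgame-perfect outcome: (C, S) with payoffs (14, 15).
Now find the simultaneous Nash equilibrium.
Player 1's best replies: P→D; Q→B; R→C; S→C; T→B.
Column's best replies: A→S; B→S; C→S; D→S.
The unique mutual best reply is (C, S), giving (14, 15).
Sequential outcome (C, S) coincides with the Nash profile (C, S).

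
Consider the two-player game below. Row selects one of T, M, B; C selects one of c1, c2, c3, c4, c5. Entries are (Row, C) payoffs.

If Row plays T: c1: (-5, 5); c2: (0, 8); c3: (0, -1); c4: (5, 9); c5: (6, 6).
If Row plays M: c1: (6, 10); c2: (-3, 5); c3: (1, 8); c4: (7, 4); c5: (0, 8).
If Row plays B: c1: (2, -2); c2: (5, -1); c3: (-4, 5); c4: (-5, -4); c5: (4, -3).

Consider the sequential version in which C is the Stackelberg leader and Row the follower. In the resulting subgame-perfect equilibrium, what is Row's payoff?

Solve by backward induction (C leads).
- c1 → Row plays M (best of -5, 6, 2); C gets 10.
- c2 → Row plays B (best of 0, -3, 5); C gets -1.
- c3 → Row plays M (best of 0, 1, -4); C gets 8.
- c4 → Row plays M (best of 5, 7, -5); C gets 4.
- c5 → Row plays T (best of 6, 0, 4); C gets 6.
Among 10, -1, 8, 4, 6, the best is 10 at c1. Subgame-perfect outcome: (M, c1) with payoffs (6, 10).

6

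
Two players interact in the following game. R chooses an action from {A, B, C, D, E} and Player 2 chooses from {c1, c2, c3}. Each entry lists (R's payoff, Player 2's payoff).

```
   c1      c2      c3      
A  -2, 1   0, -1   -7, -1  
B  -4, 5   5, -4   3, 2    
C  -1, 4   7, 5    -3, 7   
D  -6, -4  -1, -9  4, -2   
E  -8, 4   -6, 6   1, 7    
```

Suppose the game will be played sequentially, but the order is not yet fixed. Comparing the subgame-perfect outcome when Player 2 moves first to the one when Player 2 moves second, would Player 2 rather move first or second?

first

If R leads: Player 2's best replies are A→c1, B→c1, C→c3, D→c3, E→c3; R's induced payoffs -2, -4, -3, 4, 1; outcome (D, c3), payoffs (4, -2).
If Player 2 leads: R's best replies are c1→C, c2→C, c3→D; Player 2's induced payoffs 4, 5, -2; outcome (C, c2), payoffs (7, 5).
Player 2 gets 5 moving first and -2 moving second, so Player 2 prefers to move first.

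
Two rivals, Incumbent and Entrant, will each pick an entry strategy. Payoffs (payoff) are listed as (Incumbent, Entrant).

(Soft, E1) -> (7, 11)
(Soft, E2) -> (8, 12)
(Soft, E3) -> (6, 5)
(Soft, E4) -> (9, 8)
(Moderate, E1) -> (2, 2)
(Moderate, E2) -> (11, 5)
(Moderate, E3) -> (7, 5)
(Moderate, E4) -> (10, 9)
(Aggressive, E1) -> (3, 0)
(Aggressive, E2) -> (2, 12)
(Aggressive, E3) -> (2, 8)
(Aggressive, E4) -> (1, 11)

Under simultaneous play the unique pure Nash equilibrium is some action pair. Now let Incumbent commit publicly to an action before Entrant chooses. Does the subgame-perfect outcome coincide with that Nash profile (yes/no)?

yes

Work backward from Entrant's decision.
- Soft → Entrant plays E2 (best of 11, 12, 5, 8); Incumbent gets 8.
- Moderate → Entrant plays E4 (best of 2, 5, 5, 9); Incumbent gets 10.
- Aggressive → Entrant plays E2 (best of 0, 12, 8, 11); Incumbent gets 2.
Incumbent's induced payoffs are 8, 10, 2, so Incumbent commits to Moderate. Subgame-perfect outcome: (Moderate, E4) with payoffs (10, 9).
Under simultaneous play:
Incumbent's best replies: E1→Soft; E2→Moderate; E3→Moderate; E4→Moderate.
Entrant's best replies: Soft→E2; Moderate→E4; Aggressive→E2.
Only (Moderate, E4) has each player best-responding; Nash payoffs (10, 9).
Sequential outcome (Moderate, E4) coincides with the Nash profile (Moderate, E4).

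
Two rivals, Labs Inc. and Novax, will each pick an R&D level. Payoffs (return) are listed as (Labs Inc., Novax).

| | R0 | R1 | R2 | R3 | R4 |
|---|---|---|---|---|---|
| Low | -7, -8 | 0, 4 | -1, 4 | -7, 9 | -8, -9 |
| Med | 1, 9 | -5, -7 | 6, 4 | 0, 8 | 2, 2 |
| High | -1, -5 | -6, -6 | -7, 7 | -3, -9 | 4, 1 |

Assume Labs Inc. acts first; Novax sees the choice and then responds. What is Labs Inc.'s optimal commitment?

Med

Work backward from Novax's decision.
- Low → Novax plays R3 (best of -8, 4, 4, 9, -9); Labs Inc. gets -7.
- Med → Novax plays R0 (best of 9, -7, 4, 8, 2); Labs Inc. gets 1.
- High → Novax plays R2 (best of -5, -6, 7, -9, 1); Labs Inc. gets -7.
Among -7, 1, -7, the best is 1 at Med. Subgame-perfect outcome: (Med, R0) with payoffs (1, 9).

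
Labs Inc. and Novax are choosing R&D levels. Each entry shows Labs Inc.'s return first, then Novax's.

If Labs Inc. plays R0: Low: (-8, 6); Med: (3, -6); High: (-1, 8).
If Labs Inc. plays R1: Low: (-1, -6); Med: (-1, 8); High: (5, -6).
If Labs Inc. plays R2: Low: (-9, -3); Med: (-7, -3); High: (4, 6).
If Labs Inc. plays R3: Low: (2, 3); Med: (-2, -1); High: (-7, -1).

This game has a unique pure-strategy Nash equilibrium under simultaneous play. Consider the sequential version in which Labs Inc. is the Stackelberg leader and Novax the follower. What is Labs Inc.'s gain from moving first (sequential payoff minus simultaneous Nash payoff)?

Backward induction with Labs Inc. moving first.
- R0 → Novax plays High (best of 6, -6, 8); Labs Inc. gets -1.
- R1 → Novax plays Med (best of -6, 8, -6); Labs Inc. gets -1.
- R2 → Novax plays High (best of -3, -3, 6); Labs Inc. gets 4.
- R3 → Novax plays Low (best of 3, -1, -1); Labs Inc. gets 2.
Among -1, -1, 4, 2, the best is 4 at R2. Subgame-perfect outcome: (R2, High) with payoffs (4, 6).
For the simultaneous game, intersect best replies.
Labs Inc.'s best replies: Low→R3; Med→R0; High→R1.
Novax's best replies: R0→High; R1→Med; R2→High; R3→Low.
Only (R3, Low) has each player best-responding; Nash payoffs (2, 3).
Labs Inc.'s commitment gain: 4 − 2 = 2.

2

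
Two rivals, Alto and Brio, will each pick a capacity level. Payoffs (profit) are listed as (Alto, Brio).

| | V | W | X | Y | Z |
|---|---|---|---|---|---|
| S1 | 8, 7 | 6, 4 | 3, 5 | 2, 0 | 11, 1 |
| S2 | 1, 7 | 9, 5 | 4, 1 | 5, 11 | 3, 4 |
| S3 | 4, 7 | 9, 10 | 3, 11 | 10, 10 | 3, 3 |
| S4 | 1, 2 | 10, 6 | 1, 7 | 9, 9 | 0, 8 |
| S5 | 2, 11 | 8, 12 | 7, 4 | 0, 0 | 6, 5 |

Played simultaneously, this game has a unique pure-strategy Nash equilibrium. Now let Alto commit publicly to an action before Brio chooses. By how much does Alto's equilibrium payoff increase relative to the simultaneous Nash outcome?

1

Solve by backward induction (Alto leads).
- S1 → Brio plays V (best of 7, 4, 5, 0, 1); Alto gets 8.
- S2 → Brio plays Y (best of 7, 5, 1, 11, 4); Alto gets 5.
- S3 → Brio plays X (best of 7, 10, 11, 10, 3); Alto gets 3.
- S4 → Brio plays Y (best of 2, 6, 7, 9, 8); Alto gets 9.
- S5 → Brio plays W (best of 11, 12, 4, 0, 5); Alto gets 8.
Among 8, 5, 3, 9, 8, the best is 9 at S4. Subgame-perfect outcome: (S4, Y) with payoffs (9, 9).
Under simultaneous play:
Alto's best replies: V→S1; W→S4; X→S5; Y→S3; Z→S1.
Brio's best replies: S1→V; S2→Y; S3→X; S4→Y; S5→W.
Only (S1, V) has each player best-responding; Nash payoffs (8, 7).
Alto's commitment gain: 9 − 8 = 1.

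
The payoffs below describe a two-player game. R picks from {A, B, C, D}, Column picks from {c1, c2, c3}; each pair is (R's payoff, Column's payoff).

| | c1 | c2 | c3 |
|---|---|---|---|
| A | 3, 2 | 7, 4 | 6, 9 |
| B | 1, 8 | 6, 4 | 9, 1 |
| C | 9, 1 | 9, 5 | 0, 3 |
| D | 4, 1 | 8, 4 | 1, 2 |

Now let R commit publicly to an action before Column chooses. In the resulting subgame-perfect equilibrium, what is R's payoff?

Work backward from Column's decision.
- A → Column plays c3 (best of 2, 4, 9); R gets 6.
- B → Column plays c1 (best of 8, 4, 1); R gets 1.
- C → Column plays c2 (best of 1, 5, 3); R gets 9.
- D → Column plays c2 (best of 1, 4, 2); R gets 8.
Maximizing over 6, 1, 9, 8, R chooses C. Subgame-perfect outcome: (C, c2) with payoffs (9, 5).

9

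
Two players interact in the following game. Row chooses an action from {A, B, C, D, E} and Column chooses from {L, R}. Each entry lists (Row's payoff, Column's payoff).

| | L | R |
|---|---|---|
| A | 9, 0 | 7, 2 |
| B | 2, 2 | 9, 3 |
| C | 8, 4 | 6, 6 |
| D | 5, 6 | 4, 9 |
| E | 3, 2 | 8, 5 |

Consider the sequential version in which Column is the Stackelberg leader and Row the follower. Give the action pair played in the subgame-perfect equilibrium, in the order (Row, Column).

(B, R)

Row best-responds to each possible Column move:
- L: Row compares 9, 2, 8, 5, 3 and picks A; Column would get 0.
- R: Row compares 7, 9, 6, 4, 8 and picks B; Column would get 3.
Maximizing over 0, 3, Column chooses R. Subgame-perfect outcome: (B, R) with payoffs (9, 3).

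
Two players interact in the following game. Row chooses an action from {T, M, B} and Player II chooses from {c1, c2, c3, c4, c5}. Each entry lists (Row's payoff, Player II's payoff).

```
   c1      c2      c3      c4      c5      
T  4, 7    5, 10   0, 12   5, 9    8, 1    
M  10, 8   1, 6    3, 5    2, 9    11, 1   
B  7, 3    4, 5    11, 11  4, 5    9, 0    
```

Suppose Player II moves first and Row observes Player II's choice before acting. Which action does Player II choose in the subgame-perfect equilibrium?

Solve by backward induction (Player II leads).
- c1: Row compares 4, 10, 7 and picks M; Player II would get 8.
- c2: Row compares 5, 1, 4 and picks T; Player II would get 10.
- c3: Row compares 0, 3, 11 and picks B; Player II would get 11.
- c4: Row compares 5, 2, 4 and picks T; Player II would get 9.
- c5: Row compares 8, 11, 9 and picks M; Player II would get 1.
Player II's induced payoffs are 8, 10, 11, 9, 1, so Player II commits to c3. Subgame-perfect outcome: (B, c3) with payoffs (11, 11).

c3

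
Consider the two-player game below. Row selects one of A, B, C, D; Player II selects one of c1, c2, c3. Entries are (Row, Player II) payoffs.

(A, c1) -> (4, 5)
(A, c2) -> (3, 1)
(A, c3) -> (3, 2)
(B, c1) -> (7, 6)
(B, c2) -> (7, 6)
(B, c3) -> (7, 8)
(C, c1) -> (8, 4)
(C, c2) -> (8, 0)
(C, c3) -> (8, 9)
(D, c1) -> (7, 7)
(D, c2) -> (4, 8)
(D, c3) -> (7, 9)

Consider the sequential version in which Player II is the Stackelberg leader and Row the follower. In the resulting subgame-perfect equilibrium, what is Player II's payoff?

Backward induction with Player II moving first.
- c1: Row compares 4, 7, 8, 7 and picks C; Player II would get 4.
- c2: Row compares 3, 7, 8, 4 and picks C; Player II would get 0.
- c3: Row compares 3, 7, 8, 7 and picks C; Player II would get 9.
Among 4, 0, 9, the best is 9 at c3. Subgame-perfect outcome: (C, c3) with payoffs (8, 9).

9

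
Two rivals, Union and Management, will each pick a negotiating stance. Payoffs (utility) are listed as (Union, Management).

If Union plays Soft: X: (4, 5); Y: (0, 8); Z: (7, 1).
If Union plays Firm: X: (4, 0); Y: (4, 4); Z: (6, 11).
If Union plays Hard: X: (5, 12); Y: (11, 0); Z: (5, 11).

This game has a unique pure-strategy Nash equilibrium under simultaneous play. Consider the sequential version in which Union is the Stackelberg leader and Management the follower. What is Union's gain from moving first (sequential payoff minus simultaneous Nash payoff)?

1

Work backward from Management's decision.
- Soft → Management plays Y (best of 5, 8, 1); Union gets 0.
- Firm → Management plays Z (best of 0, 4, 11); Union gets 6.
- Hard → Management plays X (best of 12, 0, 11); Union gets 5.
Among 0, 6, 5, the best is 6 at Firm. Subgame-perfect outcome: (Firm, Z) with payoffs (6, 11).
Now find the simultaneous Nash equilibrium.
Union's best replies: X→Hard; Y→Hard; Z→Soft.
Management's best replies: Soft→Y; Firm→Z; Hard→X.
Only (Hard, X) has each player best-responding; Nash payoffs (5, 12).
Union's commitment gain: 6 − 5 = 1.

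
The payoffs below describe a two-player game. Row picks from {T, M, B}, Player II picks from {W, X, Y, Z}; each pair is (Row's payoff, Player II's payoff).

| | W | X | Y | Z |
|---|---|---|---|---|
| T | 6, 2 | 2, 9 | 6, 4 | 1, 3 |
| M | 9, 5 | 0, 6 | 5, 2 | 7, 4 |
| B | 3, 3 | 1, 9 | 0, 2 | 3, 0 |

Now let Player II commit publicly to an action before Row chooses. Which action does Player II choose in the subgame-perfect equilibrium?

X

Row best-responds to each possible Player II move:
- W: BR = M, leader payoff 5.
- X: BR = T, leader payoff 9.
- Y: BR = T, leader payoff 4.
- Z: BR = M, leader payoff 4.
Maximizing over 5, 9, 4, 4, Player II chooses X. Subgame-perfect outcome: (T, X) with payoffs (2, 9).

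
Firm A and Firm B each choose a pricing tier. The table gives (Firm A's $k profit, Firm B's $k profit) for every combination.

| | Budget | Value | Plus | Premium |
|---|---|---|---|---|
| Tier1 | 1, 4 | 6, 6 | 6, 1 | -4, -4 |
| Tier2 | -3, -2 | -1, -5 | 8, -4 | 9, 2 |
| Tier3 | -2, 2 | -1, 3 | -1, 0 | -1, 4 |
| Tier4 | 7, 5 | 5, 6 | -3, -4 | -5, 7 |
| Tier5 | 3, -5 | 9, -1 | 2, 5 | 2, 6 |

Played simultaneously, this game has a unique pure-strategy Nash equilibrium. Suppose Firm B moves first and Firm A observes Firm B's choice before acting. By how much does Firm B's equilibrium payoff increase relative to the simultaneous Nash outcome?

Work backward from Firm A's decision.
- Budget → Firm A plays Tier4 (best of 1, -3, -2, 7, 3); Firm B gets 5.
- Value → Firm A plays Tier5 (best of 6, -1, -1, 5, 9); Firm B gets -1.
- Plus → Firm A plays Tier2 (best of 6, 8, -1, -3, 2); Firm B gets -4.
- Premium → Firm A plays Tier2 (best of -4, 9, -1, -5, 2); Firm B gets 2.
Maximizing over 5, -1, -4, 2, Firm B chooses Budget. Subgame-perfect outcome: (Tier4, Budget) with payoffs (7, 5).
Now find the simultaneous Nash equilibrium.
Firm A's best replies: Budget→Tier4; Value→Tier5; Plus→Tier2; Premium→Tier2.
Firm B's best replies: Tier1→Value; Tier2→Premium; Tier3→Premium; Tier4→Premium; Tier5→Premium.
Only (Tier2, Premium) has each player best-responding; Nash payoffs (9, 2).
Firm B's commitment gain: 5 − 2 = 3.

3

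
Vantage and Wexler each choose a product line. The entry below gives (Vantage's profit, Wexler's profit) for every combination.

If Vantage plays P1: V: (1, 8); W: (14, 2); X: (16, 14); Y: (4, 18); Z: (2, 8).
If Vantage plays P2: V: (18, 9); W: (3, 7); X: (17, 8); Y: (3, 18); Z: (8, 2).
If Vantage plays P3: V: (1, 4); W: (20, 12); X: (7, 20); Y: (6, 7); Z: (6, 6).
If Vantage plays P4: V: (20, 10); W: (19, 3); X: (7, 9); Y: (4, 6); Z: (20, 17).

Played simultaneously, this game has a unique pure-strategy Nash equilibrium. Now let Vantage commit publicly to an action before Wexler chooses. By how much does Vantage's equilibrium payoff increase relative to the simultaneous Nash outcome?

Wexler best-responds to each possible Vantage move:
- P1: BR = Y, leader payoff 4.
- P2: BR = Y, leader payoff 3.
- P3: BR = X, leader payoff 7.
- P4: BR = Z, leader payoff 20.
Among 4, 3, 7, 20, the best is 20 at P4. Subgame-perfect outcome: (P4, Z) with payoffs (20, 17).
Now find the simultaneous Nash equilibrium.
Vantage's best replies: V→P4; W→P3; X→P2; Y→P3; Z→P4.
Wexler's best replies: P1→Y; P2→Y; P3→X; P4→Z.
Only (P4, Z) has each player best-responding; Nash payoffs (20, 17).
Vantage's commitment gain: 20 − 20 = 0.

0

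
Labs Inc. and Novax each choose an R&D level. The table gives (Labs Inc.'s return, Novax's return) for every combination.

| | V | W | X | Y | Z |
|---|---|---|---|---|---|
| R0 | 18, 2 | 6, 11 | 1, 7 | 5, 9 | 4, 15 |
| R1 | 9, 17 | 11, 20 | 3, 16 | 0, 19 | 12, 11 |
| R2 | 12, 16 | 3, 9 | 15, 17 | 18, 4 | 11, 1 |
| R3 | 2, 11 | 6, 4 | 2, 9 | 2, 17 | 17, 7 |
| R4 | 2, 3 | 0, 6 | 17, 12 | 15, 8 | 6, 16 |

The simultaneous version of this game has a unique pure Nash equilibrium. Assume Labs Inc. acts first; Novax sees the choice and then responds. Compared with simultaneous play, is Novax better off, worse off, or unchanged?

worse off

Solve by backward induction (Labs Inc. leads).
- R0 → Novax plays Z (best of 2, 11, 7, 9, 15); Labs Inc. gets 4.
- R1 → Novax plays W (best of 17, 20, 16, 19, 11); Labs Inc. gets 11.
- R2 → Novax plays X (best of 16, 9, 17, 4, 1); Labs Inc. gets 15.
- R3 → Novax plays Y (best of 11, 4, 9, 17, 7); Labs Inc. gets 2.
- R4 → Novax plays Z (best of 3, 6, 12, 8, 16); Labs Inc. gets 6.
Among 4, 11, 15, 2, 6, the best is 15 at R2. Subgame-perfect outcome: (R2, X) with payoffs (15, 17).
Under simultaneous play:
Labs Inc.'s best replies: V→R0; W→R1; X→R4; Y→R2; Z→R3.
Novax's best replies: R0→Z; R1→W; R2→X; R3→Y; R4→Z.
Only (R1, W) has each player best-responding; Nash payoffs (11, 20).
Novax earns 17 sequentially versus 20 at the Nash outcome: worse off.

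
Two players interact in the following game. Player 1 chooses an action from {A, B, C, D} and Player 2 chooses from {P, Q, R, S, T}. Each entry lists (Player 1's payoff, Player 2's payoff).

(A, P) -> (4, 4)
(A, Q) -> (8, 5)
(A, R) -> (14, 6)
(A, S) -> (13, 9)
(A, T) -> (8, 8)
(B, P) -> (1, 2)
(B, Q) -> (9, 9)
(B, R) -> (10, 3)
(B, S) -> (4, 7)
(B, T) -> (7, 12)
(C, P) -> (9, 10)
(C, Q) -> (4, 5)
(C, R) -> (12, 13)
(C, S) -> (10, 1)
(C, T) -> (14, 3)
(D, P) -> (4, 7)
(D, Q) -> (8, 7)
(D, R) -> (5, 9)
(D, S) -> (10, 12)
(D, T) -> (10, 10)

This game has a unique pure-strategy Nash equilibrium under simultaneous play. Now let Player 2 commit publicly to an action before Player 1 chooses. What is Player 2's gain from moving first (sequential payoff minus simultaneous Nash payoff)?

Solve by backward induction (Player 2 leads).
- P → Player 1 plays C (best of 4, 1, 9, 4); Player 2 gets 10.
- Q → Player 1 plays B (best of 8, 9, 4, 8); Player 2 gets 9.
- R → Player 1 plays A (best of 14, 10, 12, 5); Player 2 gets 6.
- S → Player 1 plays A (best of 13, 4, 10, 10); Player 2 gets 9.
- T → Player 1 plays C (best of 8, 7, 14, 10); Player 2 gets 3.
Maximizing over 10, 9, 6, 9, 3, Player 2 chooses P. Subgame-perfect outcome: (C, P) with payoffs (9, 10).
Under simultaneous play:
Player 1's best replies: P→C; Q→B; R→A; S→A; T→C.
Player 2's best replies: A→S; B→T; C→R; D→S.
Only (A, S) has each player best-responding; Nash payoffs (13, 9).
Player 2's commitment gain: 10 − 9 = 1.

1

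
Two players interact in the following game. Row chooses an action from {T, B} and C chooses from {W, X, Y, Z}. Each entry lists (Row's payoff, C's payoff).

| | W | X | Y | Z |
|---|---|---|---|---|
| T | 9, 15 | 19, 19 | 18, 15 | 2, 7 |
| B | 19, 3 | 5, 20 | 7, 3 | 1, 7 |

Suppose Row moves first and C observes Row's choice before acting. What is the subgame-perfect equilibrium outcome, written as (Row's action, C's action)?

Solve by backward induction (Row leads).
- T: BR = X, leader payoff 19.
- B: BR = X, leader payoff 5.
Row's induced payoffs are 19, 5, so Row commits to T. Subgame-perfect outcome: (T, X) with payoffs (19, 19).

(T, X)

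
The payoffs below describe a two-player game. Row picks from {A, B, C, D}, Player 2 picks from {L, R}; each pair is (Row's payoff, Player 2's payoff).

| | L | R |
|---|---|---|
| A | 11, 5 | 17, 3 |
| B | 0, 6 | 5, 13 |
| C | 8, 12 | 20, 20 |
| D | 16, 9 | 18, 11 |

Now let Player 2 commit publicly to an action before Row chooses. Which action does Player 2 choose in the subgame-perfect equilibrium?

R

Backward induction with Player 2 moving first.
- L: BR = D, leader payoff 9.
- R: BR = C, leader payoff 20.
Maximizing over 9, 20, Player 2 chooses R. Subgame-perfect outcome: (C, R) with payoffs (20, 20).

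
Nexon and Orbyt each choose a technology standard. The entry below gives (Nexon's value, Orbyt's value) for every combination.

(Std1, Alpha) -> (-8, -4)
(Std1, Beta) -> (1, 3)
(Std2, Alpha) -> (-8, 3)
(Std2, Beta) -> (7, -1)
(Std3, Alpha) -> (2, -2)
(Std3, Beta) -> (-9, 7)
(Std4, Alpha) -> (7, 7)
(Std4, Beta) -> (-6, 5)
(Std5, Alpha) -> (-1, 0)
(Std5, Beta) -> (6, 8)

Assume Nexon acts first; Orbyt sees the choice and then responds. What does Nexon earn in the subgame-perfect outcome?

Backward induction with Nexon moving first.
- Std1 → Orbyt plays Beta (best of -4, 3); Nexon gets 1.
- Std2 → Orbyt plays Alpha (best of 3, -1); Nexon gets -8.
- Std3 → Orbyt plays Beta (best of -2, 7); Nexon gets -9.
- Std4 → Orbyt plays Alpha (best of 7, 5); Nexon gets 7.
- Std5 → Orbyt plays Beta (best of 0, 8); Nexon gets 6.
Maximizing over 1, -8, -9, 7, 6, Nexon chooses Std4. Subgame-perfect outcome: (Std4, Alpha) with payoffs (7, 7).

7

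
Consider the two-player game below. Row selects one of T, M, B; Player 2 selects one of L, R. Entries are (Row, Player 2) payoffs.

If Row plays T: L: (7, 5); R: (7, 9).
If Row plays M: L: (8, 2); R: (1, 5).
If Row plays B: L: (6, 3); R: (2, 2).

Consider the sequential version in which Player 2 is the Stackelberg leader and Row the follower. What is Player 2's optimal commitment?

Work backward from Row's decision.
- L → Row plays M (best of 7, 8, 6); Player 2 gets 2.
- R → Row plays T (best of 7, 1, 2); Player 2 gets 9.
Player 2's induced payoffs are 2, 9, so Player 2 commits to R. Subgame-perfect outcome: (T, R) with payoffs (7, 9).

R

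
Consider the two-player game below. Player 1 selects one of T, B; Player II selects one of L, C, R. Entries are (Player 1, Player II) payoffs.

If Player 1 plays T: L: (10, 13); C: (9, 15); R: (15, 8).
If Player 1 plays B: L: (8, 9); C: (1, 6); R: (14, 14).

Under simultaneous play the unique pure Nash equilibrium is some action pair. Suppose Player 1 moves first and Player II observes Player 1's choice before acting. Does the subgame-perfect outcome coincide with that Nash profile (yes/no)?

no

Solve by backward induction (Player 1 leads).
- T: Player II compares 13, 15, 8 and picks C; Player 1 would get 9.
- B: Player II compares 9, 6, 14 and picks R; Player 1 would get 14.
Among 9, 14, the best is 14 at B. Subgame-perfect outcome: (B, R) with payoffs (14, 14).
Now find the simultaneous Nash equilibrium.
Player 1's best replies: L→T; C→T; R→T.
Player II's best replies: T→C; B→R.
The unique mutual best reply is (T, C), giving (9, 15).
Sequential outcome (B, R) differs from the Nash profile (T, C).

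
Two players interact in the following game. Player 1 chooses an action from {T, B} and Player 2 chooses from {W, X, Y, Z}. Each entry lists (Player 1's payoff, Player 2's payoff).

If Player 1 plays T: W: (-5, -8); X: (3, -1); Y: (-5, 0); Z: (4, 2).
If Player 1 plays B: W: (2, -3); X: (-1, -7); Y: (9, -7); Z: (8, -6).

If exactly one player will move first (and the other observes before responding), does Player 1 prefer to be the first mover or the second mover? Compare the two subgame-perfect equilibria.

first

If Player 1 leads: Player 2's best replies are T→Z, B→W; Player 1's induced payoffs 4, 2; outcome (T, Z), payoffs (4, 2).
If Player 2 leads: Player 1's best replies are W→B, X→T, Y→B, Z→B; Player 2's induced payoffs -3, -1, -7, -6; outcome (T, X), payoffs (3, -1).
Player 1 gets 4 moving first and 3 moving second, so Player 1 prefers to move first.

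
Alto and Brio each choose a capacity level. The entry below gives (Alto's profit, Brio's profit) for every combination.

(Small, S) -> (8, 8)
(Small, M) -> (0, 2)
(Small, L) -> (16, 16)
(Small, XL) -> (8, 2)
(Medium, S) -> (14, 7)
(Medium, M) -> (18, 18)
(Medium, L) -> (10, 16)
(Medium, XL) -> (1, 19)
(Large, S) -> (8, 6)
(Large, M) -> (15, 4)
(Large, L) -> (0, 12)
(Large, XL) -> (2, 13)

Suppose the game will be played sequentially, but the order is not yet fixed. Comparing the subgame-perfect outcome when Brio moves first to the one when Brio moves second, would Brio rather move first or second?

first

If Alto leads: Brio's best replies are Small→L, Medium→XL, Large→XL; Alto's induced payoffs 16, 1, 2; outcome (Small, L), payoffs (16, 16).
If Brio leads: Alto's best replies are S→Medium, M→Medium, L→Small, XL→Small; Brio's induced payoffs 7, 18, 16, 2; outcome (Medium, M), payoffs (18, 18).
Brio gets 18 moving first and 16 moving second, so Brio prefers to move first.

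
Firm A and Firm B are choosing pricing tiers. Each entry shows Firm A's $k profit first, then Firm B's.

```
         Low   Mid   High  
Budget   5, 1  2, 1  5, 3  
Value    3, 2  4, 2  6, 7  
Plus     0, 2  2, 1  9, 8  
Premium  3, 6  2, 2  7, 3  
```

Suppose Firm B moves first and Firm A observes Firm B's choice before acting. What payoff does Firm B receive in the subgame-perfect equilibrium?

8

Solve by backward induction (Firm B leads).
- Low: BR = Budget, leader payoff 1.
- Mid: BR = Value, leader payoff 2.
- High: BR = Plus, leader payoff 8.
Maximizing over 1, 2, 8, Firm B chooses High. Subgame-perfect outcome: (Plus, High) with payoffs (9, 8).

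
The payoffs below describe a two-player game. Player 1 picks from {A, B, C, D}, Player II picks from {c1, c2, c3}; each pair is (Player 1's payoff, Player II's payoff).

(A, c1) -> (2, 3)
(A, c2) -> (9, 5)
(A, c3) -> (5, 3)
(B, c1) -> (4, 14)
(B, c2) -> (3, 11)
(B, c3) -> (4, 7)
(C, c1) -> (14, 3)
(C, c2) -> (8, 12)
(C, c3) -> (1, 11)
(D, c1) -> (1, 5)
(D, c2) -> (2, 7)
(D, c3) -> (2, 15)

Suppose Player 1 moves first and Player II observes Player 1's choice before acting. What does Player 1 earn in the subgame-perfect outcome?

9

Player II best-responds to each possible Player 1 move:
- A: BR = c2, leader payoff 9.
- B: BR = c1, leader payoff 4.
- C: BR = c2, leader payoff 8.
- D: BR = c3, leader payoff 2.
Player 1's induced payoffs are 9, 4, 8, 2, so Player 1 commits to A. Subgame-perfect outcome: (A, c2) with payoffs (9, 5).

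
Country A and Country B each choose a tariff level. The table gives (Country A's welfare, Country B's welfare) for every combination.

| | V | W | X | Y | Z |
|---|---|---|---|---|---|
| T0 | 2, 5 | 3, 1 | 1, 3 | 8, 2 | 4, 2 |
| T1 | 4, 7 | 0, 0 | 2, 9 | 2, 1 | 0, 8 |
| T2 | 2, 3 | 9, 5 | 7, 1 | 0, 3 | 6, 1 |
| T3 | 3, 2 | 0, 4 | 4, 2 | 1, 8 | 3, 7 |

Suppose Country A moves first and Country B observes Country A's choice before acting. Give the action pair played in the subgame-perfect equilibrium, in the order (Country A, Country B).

(T2, W)

Country B best-responds to each possible Country A move:
- T0 → Country B plays V (best of 5, 1, 3, 2, 2); Country A gets 2.
- T1 → Country B plays X (best of 7, 0, 9, 1, 8); Country A gets 2.
- T2 → Country B plays W (best of 3, 5, 1, 3, 1); Country A gets 9.
- T3 → Country B plays Y (best of 2, 4, 2, 8, 7); Country A gets 1.
Country A's induced payoffs are 2, 2, 9, 1, so Country A commits to T2. Subgame-perfect outcome: (T2, W) with payoffs (9, 5).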